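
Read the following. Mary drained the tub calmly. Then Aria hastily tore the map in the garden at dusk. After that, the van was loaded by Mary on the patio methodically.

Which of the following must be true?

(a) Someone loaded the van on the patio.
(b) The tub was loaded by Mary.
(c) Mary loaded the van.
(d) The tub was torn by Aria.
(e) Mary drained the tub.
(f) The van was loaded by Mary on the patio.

(a), (c), (e), (f)

(a) Entailed — this follows by dropping conjuncts from the loading event's description.
(b) Not entailed — Mary loaded the van, not the tub; the tub belongs to the draining event.
(c) Entailed — this follows by dropping conjuncts from the loading event's description.
(d) Not entailed — Aria tore the map, not the tub; the tub belongs to the draining event.
(e) Entailed — this follows by dropping conjuncts from the draining event's description.
(f) Entailed — this follows by dropping conjuncts from the loading event's description.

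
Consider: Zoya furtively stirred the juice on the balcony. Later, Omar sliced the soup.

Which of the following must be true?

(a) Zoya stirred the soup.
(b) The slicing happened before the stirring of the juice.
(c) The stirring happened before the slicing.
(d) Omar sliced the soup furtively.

(c)

(a) Not entailed — Zoya stirred the juice, not the soup; the soup belongs to the slicing event.
(b) Not entailed — the narrative places the stirring before the slicing, not after.
(c) Entailed — the narrative places the stirring before the slicing.
(d) Not entailed — 'furtively' adds information not in the original event.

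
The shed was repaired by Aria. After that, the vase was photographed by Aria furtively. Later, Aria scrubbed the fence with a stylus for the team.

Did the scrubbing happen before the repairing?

The narrative orders the repairing before the scrubbing.

no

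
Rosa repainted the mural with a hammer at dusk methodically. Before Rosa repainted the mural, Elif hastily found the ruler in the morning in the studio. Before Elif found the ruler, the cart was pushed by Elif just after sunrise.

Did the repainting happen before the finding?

The narrative orders the finding before the repainting.

no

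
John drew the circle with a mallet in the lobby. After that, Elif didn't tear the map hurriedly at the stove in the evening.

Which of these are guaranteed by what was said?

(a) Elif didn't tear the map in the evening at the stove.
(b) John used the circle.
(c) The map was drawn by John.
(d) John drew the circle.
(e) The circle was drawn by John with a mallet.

(d), (e)

(a) Not entailed — dropping 'hurriedly' under negation is not valid — the original leaves open that Elif tore the map some other way.
(b) Not entailed — the circle is the patient, not an instrument — John used a mallet.
(c) Not entailed — John drew the circle, not the map; the map belongs to the tearing event.
(d) Entailed — the original entails any weakening of itself; this just drops 'with a mallet', 'in the lobby'.
(e) Entailed — dropping 'in the lobby' leaves a sub-description the original still satisfies.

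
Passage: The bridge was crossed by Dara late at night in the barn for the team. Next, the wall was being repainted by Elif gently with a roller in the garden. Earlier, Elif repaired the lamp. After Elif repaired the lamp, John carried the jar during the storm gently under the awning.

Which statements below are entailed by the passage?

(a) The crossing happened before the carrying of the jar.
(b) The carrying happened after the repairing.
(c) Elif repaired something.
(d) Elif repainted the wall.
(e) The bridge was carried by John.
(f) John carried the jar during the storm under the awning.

(a) Not entailed — the narrative doesn't order the crossing relative to the carrying.
(b) Entailed — the narrative places the repairing before the carrying.
(c) Entailed — every conjunct here is already in the original repairing event.
(d) Not entailed — 'was repainting' is progressive on an accomplishment; it does not entail the completed 'repainted'.
(e) Not entailed — John carried the jar, not the bridge; the bridge belongs to the crossing event.
(f) Entailed — the original entails any weakening of itself; this just drops 'gently'.

(b), (c), (f)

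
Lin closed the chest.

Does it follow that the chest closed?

'Lin closed the chest' is the causative; it entails the inchoative 'the chest closed'.

yes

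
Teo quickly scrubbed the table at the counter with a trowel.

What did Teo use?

a trowel

'with a trowel' marks the instrument of the scrubbing event.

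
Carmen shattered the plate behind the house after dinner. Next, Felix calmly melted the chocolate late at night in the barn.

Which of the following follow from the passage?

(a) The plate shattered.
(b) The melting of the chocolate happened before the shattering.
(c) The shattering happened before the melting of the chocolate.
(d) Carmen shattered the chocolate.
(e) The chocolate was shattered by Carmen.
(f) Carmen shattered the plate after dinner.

(a) Entailed — 'Carmen shattered the plate' is causative; it entails the inchoative 'the plate shattered'.
(b) Not entailed — the narrative places the shattering before the melting, not after.
(c) Entailed — the narrative places the shattering before the melting.
(d) Not entailed — Carmen shattered the plate, not the chocolate; the chocolate belongs to the melting event.
(e) Not entailed — Carmen shattered the plate, not the chocolate; the chocolate belongs to the melting event.
(f) Entailed — this follows by dropping conjuncts from the shattering event's description.

(a), (c), (f)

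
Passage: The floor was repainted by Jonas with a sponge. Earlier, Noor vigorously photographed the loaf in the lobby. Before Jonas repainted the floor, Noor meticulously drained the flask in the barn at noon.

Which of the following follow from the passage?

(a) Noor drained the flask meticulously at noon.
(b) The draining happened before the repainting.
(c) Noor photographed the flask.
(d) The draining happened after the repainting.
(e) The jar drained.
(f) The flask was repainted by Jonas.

(a) Entailed — dropping 'in the barn' leaves a sub-description the original still satisfies.
(b) Entailed — the narrative places the draining before the repainting.
(c) Not entailed — Noor photographed the loaf, not the flask; the flask belongs to the draining event.
(d) Not entailed — the narrative places the draining before the repainting, not after.
(e) Not entailed — the flask is what drained, not the jar.
(f) Not entailed — Jonas repainted the floor, not the flask; the flask belongs to the draining event.

(a), (b)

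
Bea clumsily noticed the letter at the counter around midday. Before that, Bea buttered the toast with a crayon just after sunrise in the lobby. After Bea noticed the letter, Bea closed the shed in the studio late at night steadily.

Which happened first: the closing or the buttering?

The connectives place the buttering before the closing.

the buttering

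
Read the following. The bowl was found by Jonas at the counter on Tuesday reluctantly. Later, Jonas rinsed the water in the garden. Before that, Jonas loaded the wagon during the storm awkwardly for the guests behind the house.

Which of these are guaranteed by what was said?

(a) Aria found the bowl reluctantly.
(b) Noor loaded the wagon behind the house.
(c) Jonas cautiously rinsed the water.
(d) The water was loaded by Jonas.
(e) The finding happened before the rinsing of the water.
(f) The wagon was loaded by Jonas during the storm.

(a) Not entailed — the passage has Jonas finding the bowl, not Aria.
(b) Not entailed — the passage has Jonas loading the wagon, not Noor.
(c) Not entailed — 'cautiously' adds information not in the original event.
(d) Not entailed — Jonas loaded the wagon, not the water; the water belongs to the rinsing event.
(e) Entailed — the narrative places the finding before the rinsing.
(f) Entailed — this follows by dropping conjuncts from the loading event's description.

(e), (f)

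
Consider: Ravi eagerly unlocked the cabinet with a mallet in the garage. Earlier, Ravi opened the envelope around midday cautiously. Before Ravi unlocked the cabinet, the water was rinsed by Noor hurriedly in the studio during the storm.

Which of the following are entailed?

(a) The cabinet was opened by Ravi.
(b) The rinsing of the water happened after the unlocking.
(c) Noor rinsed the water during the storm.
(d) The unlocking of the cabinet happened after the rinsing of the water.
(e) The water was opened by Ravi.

(c), (d)

(a) Not entailed — Ravi opened the envelope, not the cabinet; the cabinet belongs to the unlocking event.
(b) Not entailed — the narrative places the rinsing before the unlocking, not after.
(c) Entailed — every conjunct here is already in the original rinsing event.
(d) Entailed — the narrative places the rinsing before the unlocking.
(e) Not entailed — Ravi opened the envelope, not the water; the water belongs to the rinsing event.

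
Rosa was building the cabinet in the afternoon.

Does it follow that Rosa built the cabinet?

no

'was building' is progressive; for an accomplishment like 'build the cabinet', it doesn't entail completion.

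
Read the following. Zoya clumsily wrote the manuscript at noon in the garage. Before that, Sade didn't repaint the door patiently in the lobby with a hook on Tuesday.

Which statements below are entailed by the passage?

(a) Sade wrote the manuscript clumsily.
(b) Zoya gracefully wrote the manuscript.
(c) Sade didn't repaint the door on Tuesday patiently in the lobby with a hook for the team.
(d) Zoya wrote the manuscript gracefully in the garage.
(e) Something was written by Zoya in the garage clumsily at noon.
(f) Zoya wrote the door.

(a) Not entailed — the passage has Zoya writing the manuscript, not Sade.
(b) Not entailed — 'gracefully' adds a manner not in (and inconsistent with) the original.
(c) Entailed — under negation, adding a further restriction is entailed: if no such repainting event occurred, none occurred for the team either.
(d) Not entailed — 'gracefully' adds a manner not in (and inconsistent with) the original.
(e) Entailed — this follows by dropping conjuncts from the writing event's description.
(f) Not entailed — Zoya wrote the manuscript, not the door; the door belongs to the repainting event.

(c), (e)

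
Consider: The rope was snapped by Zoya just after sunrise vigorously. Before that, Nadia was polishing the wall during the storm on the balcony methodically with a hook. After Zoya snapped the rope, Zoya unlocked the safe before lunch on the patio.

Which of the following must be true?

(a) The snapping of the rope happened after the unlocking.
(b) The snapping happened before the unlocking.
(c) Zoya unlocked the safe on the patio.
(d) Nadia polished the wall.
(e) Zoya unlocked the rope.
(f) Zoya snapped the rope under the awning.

(a) Not entailed — the narrative places the snapping before the unlocking, not after.
(b) Entailed — the narrative places the snapping before the unlocking.
(c) Entailed — every conjunct here is already in the original unlocking event.
(d) Entailed — 'polish' is an activity; 'was polishing' entails that some polishing happened, so 'polished' holds.
(e) Not entailed — Zoya unlocked the safe, not the rope; the rope belongs to the snapping event.
(f) Not entailed — 'under the awning' adds information not in the original event.

(b), (c), (d)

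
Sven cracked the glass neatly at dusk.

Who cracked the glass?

Sven

'Sven' marks the agent of the cracking event.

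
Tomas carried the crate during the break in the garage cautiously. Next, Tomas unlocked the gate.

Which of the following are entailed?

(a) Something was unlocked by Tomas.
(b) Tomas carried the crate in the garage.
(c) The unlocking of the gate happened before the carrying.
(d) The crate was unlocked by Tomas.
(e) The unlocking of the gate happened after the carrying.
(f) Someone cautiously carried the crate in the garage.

(a), (b), (e), (f)

(a) Entailed — this follows by dropping conjuncts from the unlocking event's description.
(b) Entailed — every conjunct here is already in the original carrying event.
(c) Not entailed — the narrative places the carrying before the unlocking, not after.
(d) Not entailed — Tomas unlocked the gate, not the crate; the crate belongs to the carrying event.
(e) Entailed — the narrative places the carrying before the unlocking.
(f) Entailed — this follows by dropping conjuncts from the carrying event's description.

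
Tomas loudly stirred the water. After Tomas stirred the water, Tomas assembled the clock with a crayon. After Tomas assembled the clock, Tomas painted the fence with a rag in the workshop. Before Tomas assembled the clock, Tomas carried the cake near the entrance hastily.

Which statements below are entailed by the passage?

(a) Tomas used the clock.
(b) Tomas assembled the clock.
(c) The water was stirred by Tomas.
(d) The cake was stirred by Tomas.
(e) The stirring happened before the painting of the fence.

(a) Not entailed — the clock is the patient, not an instrument — Tomas used a crayon.
(b) Entailed — the original entails any weakening of itself; this just drops 'with a crayon'.
(c) Entailed — every conjunct here is already in the original stirring event.
(d) Not entailed — Tomas stirred the water, not the cake; the cake belongs to the carrying event.
(e) Entailed — the narrative places the stirring before the painting.

(b), (c), (e)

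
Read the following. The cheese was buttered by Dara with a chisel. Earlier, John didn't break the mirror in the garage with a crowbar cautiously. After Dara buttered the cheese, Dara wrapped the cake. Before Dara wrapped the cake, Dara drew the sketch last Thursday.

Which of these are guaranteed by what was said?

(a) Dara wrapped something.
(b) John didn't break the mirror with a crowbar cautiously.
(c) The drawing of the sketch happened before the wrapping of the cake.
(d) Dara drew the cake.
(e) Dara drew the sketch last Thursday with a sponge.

(a) Entailed — the original entails any weakening of itself; this just generalizes the patient.
(b) Not entailed — dropping 'in the garage' under negation is not valid — the original leaves open that John broke the mirror some other way.
(c) Entailed — the narrative places the drawing before the wrapping.
(d) Not entailed — Dara drew the sketch, not the cake; the cake belongs to the wrapping event.
(e) Not entailed — 'with a sponge' adds information not in the original event.

(a), (c)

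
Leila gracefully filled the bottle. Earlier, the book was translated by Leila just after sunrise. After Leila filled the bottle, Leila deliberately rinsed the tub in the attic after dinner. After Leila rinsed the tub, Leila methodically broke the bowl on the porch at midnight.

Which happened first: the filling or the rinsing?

the filling

The connectives place the filling before the rinsing.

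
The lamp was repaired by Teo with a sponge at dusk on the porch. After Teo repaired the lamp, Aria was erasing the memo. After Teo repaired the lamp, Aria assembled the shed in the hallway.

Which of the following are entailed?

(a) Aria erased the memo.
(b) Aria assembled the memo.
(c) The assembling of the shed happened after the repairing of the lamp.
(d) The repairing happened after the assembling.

(a) Not entailed — 'was erasing' is progressive on an accomplishment; it does not entail the completed 'erased'.
(b) Not entailed — Aria assembled the shed, not the memo; the memo belongs to the erasing event.
(c) Entailed — the narrative places the repairing before the assembling.
(d) Not entailed — the narrative places the repairing before the assembling, not after.

(c)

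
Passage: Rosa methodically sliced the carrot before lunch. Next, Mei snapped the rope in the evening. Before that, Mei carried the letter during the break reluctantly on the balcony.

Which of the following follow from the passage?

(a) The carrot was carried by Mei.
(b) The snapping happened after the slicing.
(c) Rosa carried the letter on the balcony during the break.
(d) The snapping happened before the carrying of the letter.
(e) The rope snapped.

(b), (e)

(a) Not entailed — Mei carried the letter, not the carrot; the carrot belongs to the slicing event.
(b) Entailed — the narrative places the slicing before the snapping.
(c) Not entailed — the passage has Mei carrying the letter, not Rosa.
(d) Not entailed — the narrative places the carrying before the snapping, not after.
(e) Entailed — 'Mei snapped the rope' is causative; it entails the inchoative 'the rope snapped'.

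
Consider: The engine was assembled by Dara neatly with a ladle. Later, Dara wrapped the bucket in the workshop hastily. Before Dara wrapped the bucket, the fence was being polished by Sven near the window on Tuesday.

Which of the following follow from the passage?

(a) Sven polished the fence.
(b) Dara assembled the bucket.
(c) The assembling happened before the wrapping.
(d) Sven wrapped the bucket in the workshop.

(a) Entailed — 'polish' is an activity; 'was polishing' entails that some polishing happened, so 'polished' holds.
(b) Not entailed — Dara assembled the engine, not the bucket; the bucket belongs to the wrapping event.
(c) Entailed — the narrative places the assembling before the wrapping.
(d) Not entailed — the passage has Dara wrapping the bucket, not Sven.

(a), (c)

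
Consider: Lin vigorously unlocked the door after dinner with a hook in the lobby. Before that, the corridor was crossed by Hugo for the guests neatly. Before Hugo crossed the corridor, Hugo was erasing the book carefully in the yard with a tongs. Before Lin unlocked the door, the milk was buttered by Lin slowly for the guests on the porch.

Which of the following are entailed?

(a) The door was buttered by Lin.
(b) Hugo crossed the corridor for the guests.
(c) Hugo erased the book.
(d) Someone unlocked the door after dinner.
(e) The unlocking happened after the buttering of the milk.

(a) Not entailed — Lin buttered the milk, not the door; the door belongs to the unlocking event.
(b) Entailed — the original entails any weakening of itself; this just drops 'neatly'.
(c) Not entailed — 'was erasing' is progressive on an accomplishment; it does not entail the completed 'erased'.
(d) Entailed — dropping 'vigorously', 'with a hook', 'in the lobby' and generalizing the agent leaves a sub-description the original still satisfies.
(e) Entailed — the narrative places the buttering before the unlocking.

(b), (d), (e)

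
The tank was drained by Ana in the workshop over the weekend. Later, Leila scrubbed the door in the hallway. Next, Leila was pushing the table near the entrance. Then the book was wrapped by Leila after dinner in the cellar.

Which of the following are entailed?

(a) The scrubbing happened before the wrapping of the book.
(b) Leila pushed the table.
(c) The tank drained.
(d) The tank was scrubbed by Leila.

(a), (b), (c)

(a) Entailed — the narrative places the scrubbing before the wrapping.
(b) Entailed — 'push' is an activity; 'was pushing' entails that some pushing happened, so 'pushed' holds.
(c) Entailed — 'Ana drained the tank' is causative; it entails the inchoative 'the tank drained'.
(d) Not entailed — Leila scrubbed the door, not the tank; the tank belongs to the draining event.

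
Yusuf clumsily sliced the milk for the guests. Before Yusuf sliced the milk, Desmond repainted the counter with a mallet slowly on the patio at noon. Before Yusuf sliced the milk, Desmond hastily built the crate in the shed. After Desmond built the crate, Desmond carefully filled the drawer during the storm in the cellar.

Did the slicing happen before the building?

The narrative orders the building before the slicing.

no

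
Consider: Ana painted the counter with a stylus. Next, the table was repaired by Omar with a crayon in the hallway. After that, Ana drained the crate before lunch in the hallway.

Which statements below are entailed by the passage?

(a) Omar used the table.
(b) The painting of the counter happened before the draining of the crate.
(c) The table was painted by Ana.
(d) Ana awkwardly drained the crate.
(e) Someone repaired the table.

(a) Not entailed — the table is the patient, not an instrument — Omar used a crayon.
(b) Entailed — the narrative places the painting before the draining.
(c) Not entailed — Ana painted the counter, not the table; the table belongs to the repairing event.
(d) Not entailed — 'awkwardly' adds information not in the original event.
(e) Entailed — the original entails any weakening of itself; this just drops 'with a crayon', 'in the hallway' and generalizes the agent.

(b), (e)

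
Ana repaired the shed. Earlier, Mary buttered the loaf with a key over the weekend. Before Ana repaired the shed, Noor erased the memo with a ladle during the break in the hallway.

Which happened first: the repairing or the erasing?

the erasing

The connectives place the erasing before the repairing.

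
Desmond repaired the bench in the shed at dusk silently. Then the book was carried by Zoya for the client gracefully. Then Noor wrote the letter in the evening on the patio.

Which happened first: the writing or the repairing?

The connectives place the repairing before the writing.

the repairing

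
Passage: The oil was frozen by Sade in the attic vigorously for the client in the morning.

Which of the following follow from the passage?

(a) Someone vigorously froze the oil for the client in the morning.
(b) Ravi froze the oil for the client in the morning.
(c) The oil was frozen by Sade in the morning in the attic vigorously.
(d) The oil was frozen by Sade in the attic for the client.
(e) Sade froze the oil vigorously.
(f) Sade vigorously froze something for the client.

(a), (c), (d), (e), (f)

(a) Entailed — every conjunct here is already in the original freezing event.
(b) Not entailed — the passage has Sade freezing the oil, not Ravi.
(c) Entailed — every conjunct here is already in the original freezing event.
(d) Entailed — every conjunct here is already in the original freezing event.
(e) Entailed — dropping 'in the morning', 'in the attic', 'for the client' leaves a sub-description the original still satisfies.
(f) Entailed — this follows by dropping conjuncts from the freezing event's description.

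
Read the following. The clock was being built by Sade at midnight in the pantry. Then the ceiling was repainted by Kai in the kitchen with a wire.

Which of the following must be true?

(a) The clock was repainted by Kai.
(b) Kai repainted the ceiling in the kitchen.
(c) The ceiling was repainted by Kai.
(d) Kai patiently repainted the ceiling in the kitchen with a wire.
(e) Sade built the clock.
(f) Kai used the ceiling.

(b), (c)

(a) Not entailed — Kai repainted the ceiling, not the clock; the clock belongs to the building event.
(b) Entailed — the original entails any weakening of itself; this just drops 'with a wire'.
(c) Entailed — every conjunct here is already in the original repainting event.
(d) Not entailed — 'patiently' adds information not in the original event.
(e) Not entailed — 'was building' is progressive on an accomplishment; it does not entail the completed 'built'.
(f) Not entailed — the ceiling is the patient, not an instrument — Kai used a wire.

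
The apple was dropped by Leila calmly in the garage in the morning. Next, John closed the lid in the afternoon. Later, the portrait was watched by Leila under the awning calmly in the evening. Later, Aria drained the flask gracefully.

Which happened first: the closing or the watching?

The connectives place the closing before the watching.

the closing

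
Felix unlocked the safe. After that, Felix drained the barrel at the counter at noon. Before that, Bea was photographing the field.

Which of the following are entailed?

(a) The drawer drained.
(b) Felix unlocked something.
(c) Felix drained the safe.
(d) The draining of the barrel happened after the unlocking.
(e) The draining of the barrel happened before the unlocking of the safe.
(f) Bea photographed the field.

(b), (d)

(a) Not entailed — the barrel is what drained, not the drawer.
(b) Entailed — the original entails any weakening of itself; this just generalizes the patient.
(c) Not entailed — Felix drained the barrel, not the safe; the safe belongs to the unlocking event.
(d) Entailed — the narrative places the unlocking before the draining.
(e) Not entailed — the narrative places the unlocking before the draining, not after.
(f) Not entailed — 'was photographing' is progressive on an accomplishment; it does not entail the completed 'photographed'.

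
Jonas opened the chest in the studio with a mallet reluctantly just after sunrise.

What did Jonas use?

a mallet

'with a mallet' marks the instrument of the opening event.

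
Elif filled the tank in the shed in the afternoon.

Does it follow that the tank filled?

'Elif filled the tank' is the causative; it entails the inchoative 'the tank filled'.

yes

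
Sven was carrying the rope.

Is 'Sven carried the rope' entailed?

'carry' is atelic; if Sven was carrying the rope, then Sven carried the rope (for some time).

yes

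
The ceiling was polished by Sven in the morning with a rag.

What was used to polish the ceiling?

a rag

'with a rag' marks the instrument of the polishing event.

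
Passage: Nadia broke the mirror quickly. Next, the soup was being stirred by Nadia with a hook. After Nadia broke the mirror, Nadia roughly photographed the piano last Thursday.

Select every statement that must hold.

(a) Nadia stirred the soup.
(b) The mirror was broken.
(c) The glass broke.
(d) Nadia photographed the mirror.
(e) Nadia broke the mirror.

(a) Entailed — 'stir' is an activity; 'was stirring' entails that some stirring happened, so 'stirred' holds.
(b) Entailed — dropping 'quickly' and generalizing the agent leaves a sub-description the original still satisfies.
(c) Not entailed — the mirror is what broke, not the glass.
(d) Not entailed — Nadia photographed the piano, not the mirror; the mirror belongs to the breaking event.
(e) Entailed — every conjunct here is already in the original breaking event.

(a), (b), (e)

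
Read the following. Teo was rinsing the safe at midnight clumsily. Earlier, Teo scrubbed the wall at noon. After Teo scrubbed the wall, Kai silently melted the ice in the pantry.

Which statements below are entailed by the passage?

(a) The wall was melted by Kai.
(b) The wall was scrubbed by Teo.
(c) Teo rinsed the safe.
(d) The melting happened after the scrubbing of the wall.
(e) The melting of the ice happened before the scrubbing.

(a) Not entailed — Kai melted the ice, not the wall; the wall belongs to the scrubbing event.
(b) Entailed — every conjunct here is already in the original scrubbing event.
(c) Entailed — 'rinse' is an activity; 'was rinsing' entails that some rinsing happened, so 'rinsed' holds.
(d) Entailed — the narrative places the scrubbing before the melting.
(e) Not entailed — the narrative places the scrubbing before the melting, not after.

(b), (c), (d)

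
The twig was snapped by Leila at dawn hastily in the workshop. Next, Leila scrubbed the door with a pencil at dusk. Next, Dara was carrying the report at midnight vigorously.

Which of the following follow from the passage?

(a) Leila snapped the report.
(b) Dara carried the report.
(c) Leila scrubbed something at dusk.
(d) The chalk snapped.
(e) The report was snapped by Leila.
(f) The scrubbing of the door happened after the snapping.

(b), (c), (f)

(a) Not entailed — Leila snapped the twig, not the report; the report belongs to the carrying event.
(b) Entailed — 'carry' is an activity; 'was carrying' entails that some carrying happened, so 'carried' holds.
(c) Entailed — this follows by dropping conjuncts from the scrubbing event's description.
(d) Not entailed — the twig is what snapped, not the chalk.
(e) Not entailed — Leila snapped the twig, not the report; the report belongs to the carrying event.
(f) Entailed — the narrative places the snapping before the scrubbing.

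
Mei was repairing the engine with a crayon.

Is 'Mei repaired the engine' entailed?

no

'was repairing' is progressive; for an accomplishment like 'repair the engine', it doesn't entail completion.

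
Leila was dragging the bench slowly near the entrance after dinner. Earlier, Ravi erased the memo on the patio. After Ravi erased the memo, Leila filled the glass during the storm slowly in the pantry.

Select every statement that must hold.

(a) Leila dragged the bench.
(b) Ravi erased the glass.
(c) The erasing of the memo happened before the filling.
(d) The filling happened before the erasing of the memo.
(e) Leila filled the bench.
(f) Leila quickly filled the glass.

(a) Entailed — 'drag' is an activity; 'was dragging' entails that some dragging happened, so 'dragged' holds.
(b) Not entailed — Ravi erased the memo, not the glass; the glass belongs to the filling event.
(c) Entailed — the narrative places the erasing before the filling.
(d) Not entailed — the narrative places the erasing before the filling, not after.
(e) Not entailed — Leila filled the glass, not the bench; the bench belongs to the dragging event.
(f) Not entailed — 'quickly' adds a manner not in (and inconsistent with) the original.

(a), (c)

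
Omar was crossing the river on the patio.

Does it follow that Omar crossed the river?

'was crossing' is progressive; for an accomplishment like 'cross the river', it doesn't entail completion.

no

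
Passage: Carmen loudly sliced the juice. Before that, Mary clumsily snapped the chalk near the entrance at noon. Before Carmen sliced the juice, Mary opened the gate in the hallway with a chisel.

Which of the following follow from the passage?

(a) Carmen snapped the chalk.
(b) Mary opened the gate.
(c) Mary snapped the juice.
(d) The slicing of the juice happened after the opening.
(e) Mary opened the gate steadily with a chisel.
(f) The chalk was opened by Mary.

(b), (d)

(a) Not entailed — the passage has Mary snapping the chalk, not Carmen.
(b) Entailed — every conjunct here is already in the original opening event.
(c) Not entailed — Mary snapped the chalk, not the juice; the juice belongs to the slicing event.
(d) Entailed — the narrative places the opening before the slicing.
(e) Not entailed — 'steadily' adds information not in the original event.
(f) Not entailed — Mary opened the gate, not the chalk; the chalk belongs to the snapping event.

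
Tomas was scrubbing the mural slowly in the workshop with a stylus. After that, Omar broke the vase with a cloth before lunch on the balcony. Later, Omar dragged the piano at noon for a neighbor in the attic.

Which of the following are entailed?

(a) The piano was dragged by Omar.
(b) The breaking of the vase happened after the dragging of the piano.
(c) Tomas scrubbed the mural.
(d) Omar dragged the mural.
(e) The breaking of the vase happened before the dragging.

(a), (c), (e)

(a) Entailed — this follows by dropping conjuncts from the dragging event's description.
(b) Not entailed — the narrative places the breaking before the dragging, not after.
(c) Entailed — 'scrub' is an activity; 'was scrubbing' entails that some scrubbing happened, so 'scrubbed' holds.
(d) Not entailed — Omar dragged the piano, not the mural; the mural belongs to the scrubbing event.
(e) Entailed — the narrative places the breaking before the dragging.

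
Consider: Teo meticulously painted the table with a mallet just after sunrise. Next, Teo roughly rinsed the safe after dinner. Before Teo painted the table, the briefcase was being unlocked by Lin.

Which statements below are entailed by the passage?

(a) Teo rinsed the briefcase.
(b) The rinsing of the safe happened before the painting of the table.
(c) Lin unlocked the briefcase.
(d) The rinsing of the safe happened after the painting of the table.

(a) Not entailed — Teo rinsed the safe, not the briefcase; the briefcase belongs to the unlocking event.
(b) Not entailed — the narrative places the painting before the rinsing, not after.
(c) Not entailed — 'was unlocking' is progressive on an accomplishment; it does not entail the completed 'unlocked'.
(d) Entailed — the narrative places the painting before the rinsing.

(d)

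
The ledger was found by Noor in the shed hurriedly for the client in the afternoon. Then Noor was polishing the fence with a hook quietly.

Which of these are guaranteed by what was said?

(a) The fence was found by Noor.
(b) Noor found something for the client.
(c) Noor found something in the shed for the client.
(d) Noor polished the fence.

(b), (c), (d)

(a) Not entailed — Noor found the ledger, not the fence; the fence belongs to the polishing event.
(b) Entailed — dropping 'in the shed', 'in the afternoon', 'hurriedly' and generalizing the patient leaves a sub-description the original still satisfies.
(c) Entailed — every conjunct here is already in the original finding event.
(d) Entailed — 'polish' is an activity; 'was polishing' entails that some polishing happened, so 'polished' holds.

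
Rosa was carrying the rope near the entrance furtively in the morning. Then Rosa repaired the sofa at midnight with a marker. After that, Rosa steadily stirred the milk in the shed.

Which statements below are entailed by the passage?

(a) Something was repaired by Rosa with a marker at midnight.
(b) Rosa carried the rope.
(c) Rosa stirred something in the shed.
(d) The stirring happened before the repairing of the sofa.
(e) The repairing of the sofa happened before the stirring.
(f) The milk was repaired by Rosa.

(a), (b), (c), (e)

(a) Entailed — generalizing the patient leaves a sub-description the original still satisfies.
(b) Entailed — 'carry' is an activity; 'was carrying' entails that some carrying happened, so 'carried' holds.
(c) Entailed — every conjunct here is already in the original stirring event.
(d) Not entailed — the narrative places the repairing before the stirring, not after.
(e) Entailed — the narrative places the repairing before the stirring.
(f) Not entailed — Rosa repaired the sofa, not the milk; the milk belongs to the stirring event.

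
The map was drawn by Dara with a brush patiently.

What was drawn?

'the map' marks the patient of the drawing event.

the map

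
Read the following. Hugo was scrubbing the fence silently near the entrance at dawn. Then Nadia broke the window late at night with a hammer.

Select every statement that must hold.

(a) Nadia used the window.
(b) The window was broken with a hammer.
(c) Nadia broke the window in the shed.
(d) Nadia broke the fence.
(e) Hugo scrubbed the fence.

(a) Not entailed — the window is the patient, not an instrument — Nadia used a hammer.
(b) Entailed — every conjunct here is already in the original breaking event.
(c) Not entailed — 'in the shed' adds information not in the original event.
(d) Not entailed — Nadia broke the window, not the fence; the fence belongs to the scrubbing event.
(e) Entailed — 'scrub' is an activity; 'was scrubbing' entails that some scrubbing happened, so 'scrubbed' holds.

(b), (e)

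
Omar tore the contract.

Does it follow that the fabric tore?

no

Nothing is said about any fabric; only the contract is affected.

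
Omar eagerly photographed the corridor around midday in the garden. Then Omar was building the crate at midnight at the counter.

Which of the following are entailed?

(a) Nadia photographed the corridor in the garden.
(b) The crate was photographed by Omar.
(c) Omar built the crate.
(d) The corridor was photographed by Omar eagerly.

(a) Not entailed — the passage has Omar photographing the corridor, not Nadia.
(b) Not entailed — Omar photographed the corridor, not the crate; the crate belongs to the building event.
(c) Not entailed — 'was building' is progressive on an accomplishment; it does not entail the completed 'built'.
(d) Entailed — this follows by dropping conjuncts from the photographing event's description.

(d)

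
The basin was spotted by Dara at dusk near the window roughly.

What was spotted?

the basin

'the basin' marks the patient of the spotting event.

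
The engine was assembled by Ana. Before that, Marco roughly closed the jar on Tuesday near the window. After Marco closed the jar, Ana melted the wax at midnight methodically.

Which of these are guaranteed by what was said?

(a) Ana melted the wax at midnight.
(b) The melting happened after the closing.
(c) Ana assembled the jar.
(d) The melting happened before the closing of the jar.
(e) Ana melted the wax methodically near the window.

(a), (b)

(a) Entailed — the original entails any weakening of itself; this just drops 'methodically'.
(b) Entailed — the narrative places the closing before the melting.
(c) Not entailed — Ana assembled the engine, not the jar; the jar belongs to the closing event.
(d) Not entailed — the narrative places the closing before the melting, not after.
(e) Not entailed — 'near the window' adds information not in the original event.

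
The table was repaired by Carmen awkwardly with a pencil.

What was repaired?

the table

'the table' marks the patient of the repairing event.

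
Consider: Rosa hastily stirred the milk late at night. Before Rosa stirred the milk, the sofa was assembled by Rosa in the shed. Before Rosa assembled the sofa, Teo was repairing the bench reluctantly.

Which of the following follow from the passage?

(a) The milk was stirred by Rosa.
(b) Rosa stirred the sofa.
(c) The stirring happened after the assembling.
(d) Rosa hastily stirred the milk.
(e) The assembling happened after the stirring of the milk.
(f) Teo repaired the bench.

(a) Entailed — dropping 'hastily', 'late at night' leaves a sub-description the original still satisfies.
(b) Not entailed — Rosa stirred the milk, not the sofa; the sofa belongs to the assembling event.
(c) Entailed — the narrative places the assembling before the stirring.
(d) Entailed — this follows by dropping conjuncts from the stirring event's description.
(e) Not entailed — the narrative places the assembling before the stirring, not after.
(f) Not entailed — 'was repairing' is progressive on an accomplishment; it does not entail the completed 'repaired'.

(a), (c), (d)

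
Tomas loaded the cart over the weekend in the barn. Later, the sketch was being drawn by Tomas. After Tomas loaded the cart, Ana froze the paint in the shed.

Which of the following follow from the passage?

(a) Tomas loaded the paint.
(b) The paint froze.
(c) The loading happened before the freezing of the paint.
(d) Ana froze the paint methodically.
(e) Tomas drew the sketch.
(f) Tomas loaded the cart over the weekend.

(b), (c), (f)

(a) Not entailed — Tomas loaded the cart, not the paint; the paint belongs to the freezing event.
(b) Entailed — 'Ana froze the paint' is causative; it entails the inchoative 'the paint froze'.
(c) Entailed — the narrative places the loading before the freezing.
(d) Not entailed — 'methodically' adds information not in the original event.
(e) Not entailed — 'was drawing' is progressive on an accomplishment; it does not entail the completed 'drew'.
(f) Entailed — every conjunct here is already in the original loading event.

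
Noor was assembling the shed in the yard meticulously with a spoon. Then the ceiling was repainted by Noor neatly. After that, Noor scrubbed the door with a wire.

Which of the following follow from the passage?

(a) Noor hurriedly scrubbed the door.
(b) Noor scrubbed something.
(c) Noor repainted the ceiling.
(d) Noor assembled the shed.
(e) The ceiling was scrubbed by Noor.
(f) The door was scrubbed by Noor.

(b), (c), (f)

(a) Not entailed — 'hurriedly' adds information not in the original event.
(b) Entailed — the original entails any weakening of itself; this just drops 'with a wire' and generalizes the patient.
(c) Entailed — the original entails any weakening of itself; this just drops 'neatly'.
(d) Not entailed — 'was assembling' is progressive on an accomplishment; it does not entail the completed 'assembled'.
(e) Not entailed — Noor scrubbed the door, not the ceiling; the ceiling belongs to the repainting event.
(f) Entailed — the original entails any weakening of itself; this just drops 'with a wire'.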